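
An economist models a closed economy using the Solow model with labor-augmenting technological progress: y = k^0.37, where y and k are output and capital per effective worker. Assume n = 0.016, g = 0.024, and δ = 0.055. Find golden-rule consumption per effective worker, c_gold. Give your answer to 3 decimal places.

n + g + δ = 0.016 + 0.024 + 0.055 = 0.095.
Maximizing c = f(k) − (n+g+δ)·k gives f'(k) = n+g+δ, i.e. 0.37·k^(0.37−1) = 0.095, so k_gold = (0.37/0.095)^(1/0.63) ≈ 8.6550.
y_gold = 8.6550^0.37 ≈ 2.2222.
c_gold = y_gold − (n+g+δ)·k_gold = 2.2222 − 0.095·8.6550 ≈ 1.4000.

c_gold ≈ 1.400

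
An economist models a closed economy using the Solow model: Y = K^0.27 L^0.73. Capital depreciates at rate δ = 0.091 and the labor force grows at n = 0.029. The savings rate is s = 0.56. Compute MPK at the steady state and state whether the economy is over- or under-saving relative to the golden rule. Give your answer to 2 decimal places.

n + δ = 0.029 + 0.091 = 0.12.
Steady-state k*: s·k^0.27 = 0.12·k gives k* = (0.56/0.12)^(1/0.73) ≈ 8.2499.
MPK = 0.27·8.2499^(-0.73) ≈ 0.0579.
MPK < n+δ = 0.12, so the economy is dynamically inefficient (over-saving).

over-saving; MPK ≈ 0.06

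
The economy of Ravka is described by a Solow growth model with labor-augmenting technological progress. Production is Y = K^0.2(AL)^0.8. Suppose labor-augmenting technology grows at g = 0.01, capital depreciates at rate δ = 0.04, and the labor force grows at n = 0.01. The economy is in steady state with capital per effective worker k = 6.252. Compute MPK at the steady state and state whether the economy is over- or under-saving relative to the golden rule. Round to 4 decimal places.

over-saving; MPK ≈ 0.0462

Capital per effective worker breaks even when investment replaces (n + g + δ)·k; here n + g + δ = 0.06.
MPK = 0.2·k^(0.2−1) = 0.2·6.252^(-0.8) ≈ 0.0462.
MPK < 0.06, so the economy is dynamically inefficient (over-saving).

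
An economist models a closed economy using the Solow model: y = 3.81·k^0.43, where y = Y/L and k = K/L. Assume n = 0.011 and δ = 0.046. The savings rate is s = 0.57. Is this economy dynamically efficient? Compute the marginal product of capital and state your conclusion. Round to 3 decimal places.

dynamically inefficient; MPK ≈ 0.043

n + δ = 0.011 + 0.046 = 0.057.
Steady-state k*: s·A·k^0.43 = 0.057·k gives k* = (0.57·3.81/0.057)^(1/0.57) ≈ 593.6802.
MPK = 0.43·3.81·593.6802^(-0.57) ≈ 0.0430.
MPK < n+δ = 0.057, so the economy is dynamically inefficient (over-saving).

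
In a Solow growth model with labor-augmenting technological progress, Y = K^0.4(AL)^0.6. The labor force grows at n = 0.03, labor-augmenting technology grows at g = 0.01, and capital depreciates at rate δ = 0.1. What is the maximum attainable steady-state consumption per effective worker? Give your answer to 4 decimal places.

c_gold ≈ 1.2081

Capital per effective worker breaks even when investment replaces (n + g + δ)·k; here n + g + δ = 0.14.
At the golden rule the marginal product of capital equals n+g+δ: 0.4·k^(0.4−1) = 0.14. Solving, k_gold = (0.4/0.14)^(1/0.6) ≈ 5.7529.
y_gold = 5.7529^0.4 ≈ 2.0135.
c_gold = y_gold − (n+g+δ)·k_gold = 2.0135 − 0.14·5.7529 ≈ 1.2081.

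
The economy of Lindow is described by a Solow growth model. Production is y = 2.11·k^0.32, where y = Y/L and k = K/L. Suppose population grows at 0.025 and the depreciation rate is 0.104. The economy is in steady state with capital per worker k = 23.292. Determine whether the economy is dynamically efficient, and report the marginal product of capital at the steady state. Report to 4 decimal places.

dynamically inefficient; MPK ≈ 0.0794

Capital per worker breaks even when investment replaces (n + δ)·k; here n + δ = 0.129.
MPK = 0.32·2.11·k^(0.32−1) = 0.32·2.11·23.292^(-0.68) ≈ 0.0794.
MPK < 0.129, so the economy is dynamically inefficient (over-saving).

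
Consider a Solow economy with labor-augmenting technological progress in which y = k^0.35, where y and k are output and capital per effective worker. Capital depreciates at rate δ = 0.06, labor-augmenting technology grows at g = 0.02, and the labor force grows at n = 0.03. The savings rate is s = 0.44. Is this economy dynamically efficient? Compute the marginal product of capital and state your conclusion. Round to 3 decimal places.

Capital per effective worker breaks even when investment replaces (n + g + δ)·k; here n + g + δ = 0.11.
Steady-state k*: s·k^0.35 = 0.11·k gives k* = (0.44/0.11)^(1/0.65) ≈ 8.4381.
MPK = 0.35·8.4381^(-0.65) ≈ 0.0875.
MPK < n+g+δ = 0.11, so the economy is dynamically inefficient (over-saving).

dynamically inefficient; MPK ≈ 0.087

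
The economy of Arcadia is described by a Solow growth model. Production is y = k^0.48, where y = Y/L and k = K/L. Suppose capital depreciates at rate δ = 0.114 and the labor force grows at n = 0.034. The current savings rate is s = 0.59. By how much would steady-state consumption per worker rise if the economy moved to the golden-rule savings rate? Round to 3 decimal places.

The effective depreciation rate is n + δ = 0.034 + 0.114 = 0.148.
Current steady state (s = 0.59): k* = (0.59/0.148)^(1/0.52) ≈ 14.2883, y* = 14.2883^0.48 ≈ 3.5842, c* = (1−0.59)·3.5842 ≈ 1.4695.
Golden rule sets MPK = n+δ: 0.48·k^(0.48−1) = 0.148, so k_gold = (0.48/0.148)^(1/0.52) ≈ 9.6084.
y_gold = 9.6084^0.48 ≈ 2.9626, c_gold = y_gold − 0.148·k_gold ≈ 1.5406.
Gain: Δc = 1.5406 − 1.4695 ≈ 0.0710.

Δc ≈ 0.071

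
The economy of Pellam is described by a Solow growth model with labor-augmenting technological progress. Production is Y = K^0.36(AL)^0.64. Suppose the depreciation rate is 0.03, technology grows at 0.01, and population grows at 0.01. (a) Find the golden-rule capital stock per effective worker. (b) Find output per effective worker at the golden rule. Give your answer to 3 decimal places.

Break-even investment rate: n + g + δ = 0.01 + 0.01 + 0.03 = 0.05.
Setting f'(k) = n+g+δ gives 0.36·k^(0.36−1) = 0.05, hence k_gold = (0.36/0.05)^(1/0.64) ≈ 21.8566.
y_gold = 21.8566^0.36 ≈ 3.0356.

(a) k_gold ≈ 21.857; (b) y_gold ≈ 3.036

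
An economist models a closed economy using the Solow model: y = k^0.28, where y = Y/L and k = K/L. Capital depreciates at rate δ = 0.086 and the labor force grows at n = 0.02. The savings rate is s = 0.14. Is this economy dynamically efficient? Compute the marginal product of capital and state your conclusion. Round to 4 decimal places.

Capital per worker breaks even when investment replaces (n + δ)·k; here n + δ = 0.106.
Steady-state k*: s·k^0.28 = 0.106·k gives k* = (0.14/0.106)^(1/0.72) ≈ 1.4717.
MPK = 0.28·1.4717^(-0.72) ≈ 0.2120.
MPK > n+δ = 0.106, so the economy is dynamically efficient (under-saving).

dynamically efficient; MPK ≈ 0.2120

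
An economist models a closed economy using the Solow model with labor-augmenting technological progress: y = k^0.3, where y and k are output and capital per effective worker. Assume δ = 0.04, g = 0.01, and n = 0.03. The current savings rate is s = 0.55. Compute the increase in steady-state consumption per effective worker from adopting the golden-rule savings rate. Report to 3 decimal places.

Break-even investment rate: n + g + δ = 0.03 + 0.01 + 0.04 = 0.08.
Current steady state (s = 0.55): k* = (0.55/0.08)^(1/0.7) ≈ 15.7074, y* = 15.7074^0.3 ≈ 2.2847, c* = (1−0.55)·2.2847 ≈ 1.0281.
At the golden rule the marginal product of capital equals n+g+δ: 0.3·k^(0.3−1) = 0.08. Solving, k_gold = (0.3/0.08)^(1/0.7) ≈ 6.6076.
y_gold = 6.6076^0.3 ≈ 1.7620, c_gold = y_gold − 0.08·k_gold ≈ 1.2334.
Gain: Δc = 1.2334 − 1.0281 ≈ 0.2053.

Δc ≈ 0.205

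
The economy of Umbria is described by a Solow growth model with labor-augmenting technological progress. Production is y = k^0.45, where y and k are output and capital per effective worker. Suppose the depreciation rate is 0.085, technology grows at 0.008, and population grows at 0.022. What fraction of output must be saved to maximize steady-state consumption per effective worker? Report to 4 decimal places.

Break-even investment rate: n + g + δ = 0.022 + 0.008 + 0.085 = 0.115.
At the golden rule MPK = n+g+δ, and in any Cobb-Douglas steady state s = (n+g+δ)·k/y = MPK·k/y = capital's share 0.45.

s_gold = 0.4500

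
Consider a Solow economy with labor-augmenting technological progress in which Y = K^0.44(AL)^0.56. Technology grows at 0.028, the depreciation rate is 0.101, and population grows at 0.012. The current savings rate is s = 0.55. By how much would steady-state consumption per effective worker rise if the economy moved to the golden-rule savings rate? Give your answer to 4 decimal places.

Δc ≈ 0.0581

The effective depreciation rate is n + g + δ = 0.012 + 0.028 + 0.101 = 0.141.
Current steady state (s = 0.55): k* = (0.55/0.141)^(1/0.56) ≈ 11.3662, y* = 11.3662^0.44 ≈ 2.9139, c* = (1−0.55)·2.9139 ≈ 1.3112.
Maximizing c = f(k) − (n+g+δ)·k gives f'(k) = n+g+δ, i.e. 0.44·k^(0.44−1) = 0.141, so k_gold = (0.44/0.141)^(1/0.56) ≈ 7.6306.
y_gold = 7.6306^0.44 ≈ 2.4453, c_gold = y_gold − 0.141·k_gold ≈ 1.3693.
Gain: Δc = 1.3693 − 1.3112 ≈ 0.0581.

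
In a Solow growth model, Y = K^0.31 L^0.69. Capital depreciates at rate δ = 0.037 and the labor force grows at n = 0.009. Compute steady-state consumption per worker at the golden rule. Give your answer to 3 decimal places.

c_gold ≈ 1.626

Break-even investment rate: n + δ = 0.009 + 0.037 = 0.046.
Golden rule sets MPK = n+δ: 0.31·k^(0.31−1) = 0.046, so k_gold = (0.31/0.046)^(1/0.69) ≈ 15.8809.
y_gold = 15.8809^0.31 ≈ 2.3565.
c_gold = y_gold − (n+δ)·k_gold = 2.3565 − 0.046·15.8809 ≈ 1.6260.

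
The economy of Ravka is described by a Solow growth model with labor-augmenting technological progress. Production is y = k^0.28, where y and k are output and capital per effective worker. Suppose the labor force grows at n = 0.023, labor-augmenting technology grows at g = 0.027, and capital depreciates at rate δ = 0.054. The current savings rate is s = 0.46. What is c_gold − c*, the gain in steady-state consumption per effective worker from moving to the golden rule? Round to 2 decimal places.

The effective depreciation rate is n + g + δ = 0.023 + 0.027 + 0.054 = 0.104.
Current steady state (s = 0.46): k* = (0.46/0.104)^(1/0.72) ≈ 7.8857, y* = 7.8857^0.28 ≈ 1.7829, c* = (1−0.46)·1.7829 ≈ 0.9627.
Golden rule sets MPK = n+g+δ: 0.28·k^(0.28−1) = 0.104, so k_gold = (0.28/0.104)^(1/0.72) ≈ 3.9573.
y_gold = 3.9573^0.28 ≈ 1.4698, c_gold = y_gold − 0.104·k_gold ≈ 1.0583.
Gain: Δc = 1.0583 − 0.9627 ≈ 0.0955.

Δc ≈ 0.10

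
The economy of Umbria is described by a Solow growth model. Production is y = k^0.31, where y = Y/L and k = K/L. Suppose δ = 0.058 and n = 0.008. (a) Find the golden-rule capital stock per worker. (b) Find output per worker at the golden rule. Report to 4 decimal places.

(a) k_gold ≈ 9.4113; (b) y_gold ≈ 2.0037

Capital per worker breaks even when investment replaces (n + δ)·k; here n + δ = 0.066.
Setting f'(k) = n+δ gives 0.31·k^(0.31−1) = 0.066, hence k_gold = (0.31/0.066)^(1/0.69) ≈ 9.4113.
y_gold = 9.4113^0.31 ≈ 2.0037.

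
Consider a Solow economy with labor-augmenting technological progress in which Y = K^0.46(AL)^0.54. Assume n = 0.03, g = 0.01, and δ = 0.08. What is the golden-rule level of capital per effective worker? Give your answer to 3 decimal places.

k_gold ≈ 12.042

Capital per effective worker breaks even when investment replaces (n + g + δ)·k; here n + g + δ = 0.12.
Golden rule sets MPK = n+g+δ: 0.46·k^(0.46−1) = 0.12, so k_gold = (0.46/0.12)^(1/0.54) ≈ 12.0420.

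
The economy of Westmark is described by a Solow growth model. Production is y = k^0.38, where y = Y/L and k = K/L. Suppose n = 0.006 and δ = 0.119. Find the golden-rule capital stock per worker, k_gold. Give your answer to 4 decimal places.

k_gold ≈ 6.0094

Break-even investment rate: n + δ = 0.006 + 0.119 = 0.125.
Golden rule sets MPK = n+δ: 0.38·k^(0.38−1) = 0.125, so k_gold = (0.38/0.125)^(1/0.62) ≈ 6.0094.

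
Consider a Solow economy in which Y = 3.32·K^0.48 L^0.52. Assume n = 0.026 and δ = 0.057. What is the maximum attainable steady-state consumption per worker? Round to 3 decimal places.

Break-even investment rate: n + δ = 0.026 + 0.057 = 0.083.
Maximizing c = f(k) − (n+δ)·k gives f'(k) = n+δ, i.e. 0.48·3.32·k^(0.48−1) = 0.083, so k_gold = (0.48·3.32/0.083)^(1/0.52) ≈ 293.6885.
y_gold = 3.32·293.6885^0.48 ≈ 50.7836.
c_gold = y_gold − (n+δ)·k_gold = 50.7836 − 0.083·293.6885 ≈ 26.4075.

c_gold ≈ 26.407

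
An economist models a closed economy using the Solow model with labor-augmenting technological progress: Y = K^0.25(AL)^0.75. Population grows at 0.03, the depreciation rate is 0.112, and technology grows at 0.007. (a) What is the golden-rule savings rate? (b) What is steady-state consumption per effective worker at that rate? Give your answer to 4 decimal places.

(a) s_gold = 0.2500; (b) c_gold ≈ 0.8912

Break-even investment rate: n + g + δ = 0.03 + 0.007 + 0.112 = 0.149.
For Cobb-Douglas, s_gold equals capital's share: s_gold = 0.25.
At the golden rule the marginal product of capital equals n+g+δ: 0.25·k^(0.25−1) = 0.149. Solving, k_gold = (0.25/0.149)^(1/0.75) ≈ 1.9938.
y_gold = 1.9938^0.25 ≈ 1.1883; c_gold = (1−0.25)·y_gold ≈ 0.8912.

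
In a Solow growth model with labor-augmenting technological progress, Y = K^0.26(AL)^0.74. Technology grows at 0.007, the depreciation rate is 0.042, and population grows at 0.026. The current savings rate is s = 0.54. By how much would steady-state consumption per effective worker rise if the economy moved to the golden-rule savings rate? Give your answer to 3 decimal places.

The effective depreciation rate is n + g + δ = 0.026 + 0.007 + 0.042 = 0.075.
Current steady state (s = 0.54): k* = (0.54/0.075)^(1/0.74) ≈ 14.4065, y* = 14.4065^0.26 ≈ 2.0009, c* = (1−0.54)·2.0009 ≈ 0.9204.
Golden rule sets MPK = n+g+δ: 0.26·k^(0.26−1) = 0.075, so k_gold = (0.26/0.075)^(1/0.74) ≈ 5.3655.
y_gold = 5.3655^0.26 ≈ 1.5477, c_gold = y_gold − 0.075·k_gold ≈ 1.1453.
Gain: Δc = 1.1453 − 0.9204 ≈ 0.2249.

Δc ≈ 0.225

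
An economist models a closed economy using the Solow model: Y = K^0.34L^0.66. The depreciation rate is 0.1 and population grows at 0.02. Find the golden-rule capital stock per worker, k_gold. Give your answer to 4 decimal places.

k_gold ≈ 4.8451

Capital per worker breaks even when investment replaces (n + δ)·k; here n + δ = 0.12.
Setting f'(k) = n+δ gives 0.34·k^(0.34−1) = 0.12, hence k_gold = (0.34/0.12)^(1/0.66) ≈ 4.8451.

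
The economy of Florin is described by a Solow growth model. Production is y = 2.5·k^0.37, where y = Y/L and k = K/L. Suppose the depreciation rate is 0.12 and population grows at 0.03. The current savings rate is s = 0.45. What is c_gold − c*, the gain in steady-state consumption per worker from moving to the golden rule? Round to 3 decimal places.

Δc ≈ 0.095

The effective depreciation rate is n + δ = 0.03 + 0.12 = 0.15.
Current steady state (s = 0.45): k* = (0.45·2.5/0.15)^(1/0.63) ≈ 24.4899, y* = 2.5·24.4899^0.37 ≈ 8.1633, c* = (1−0.45)·8.1633 ≈ 4.4898.
Maximizing c = f(k) − (n+δ)·k gives f'(k) = n+δ, i.e. 0.37·2.5·k^(0.37−1) = 0.15, so k_gold = (0.37·2.5/0.15)^(1/0.63) ≈ 17.9493.
y_gold = 2.5·17.9493^0.37 ≈ 7.2768, c_gold = y_gold − 0.15·k_gold ≈ 4.5844.
Gain: Δc = 4.5844 − 4.4898 ≈ 0.0946.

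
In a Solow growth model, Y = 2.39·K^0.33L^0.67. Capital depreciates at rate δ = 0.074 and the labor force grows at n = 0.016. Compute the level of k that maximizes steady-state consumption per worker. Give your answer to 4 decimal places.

k_gold ≈ 25.5252

Capital per worker breaks even when investment replaces (n + δ)·k; here n + δ = 0.09.
Golden rule sets MPK = n+δ: 0.33·2.39·k^(0.33−1) = 0.09, so k_gold = (0.33·2.39/0.09)^(1/0.67) ≈ 25.5252.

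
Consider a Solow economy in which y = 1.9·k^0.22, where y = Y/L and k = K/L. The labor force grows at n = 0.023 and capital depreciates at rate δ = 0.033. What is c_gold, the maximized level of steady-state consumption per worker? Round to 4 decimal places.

c_gold ≈ 2.6126

n + δ = 0.023 + 0.033 = 0.056.
Golden rule sets MPK = n+δ: 0.22·1.9·k^(0.22−1) = 0.056, so k_gold = (0.22·1.9/0.056)^(1/0.78) ≈ 13.1588.
y_gold = 1.9·13.1588^0.22 ≈ 3.3495.
c_gold = y_gold − (n+δ)·k_gold = 3.3495 − 0.056·13.1588 ≈ 2.6126.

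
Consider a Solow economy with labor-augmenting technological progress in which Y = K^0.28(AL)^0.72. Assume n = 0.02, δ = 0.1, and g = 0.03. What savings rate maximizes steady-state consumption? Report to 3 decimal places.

n + g + δ = 0.02 + 0.03 + 0.1 = 0.15.
At the golden rule MPK = n+g+δ, and in any Cobb-Douglas steady state s = (n+g+δ)·k/y = MPK·k/y = capital's share 0.28.

s_gold = 0.280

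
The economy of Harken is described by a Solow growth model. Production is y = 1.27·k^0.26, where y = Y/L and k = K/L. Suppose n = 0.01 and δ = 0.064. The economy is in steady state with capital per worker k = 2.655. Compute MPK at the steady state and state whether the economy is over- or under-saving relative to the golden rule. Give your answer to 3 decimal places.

under-saving; MPK ≈ 0.160

The effective depreciation rate is n + δ = 0.01 + 0.064 = 0.074.
MPK = 0.26·1.27·k^(0.26−1) = 0.26·1.27·2.655^(-0.74) ≈ 0.1603.
MPK > 0.074, so the economy is dynamically efficient (under-saving).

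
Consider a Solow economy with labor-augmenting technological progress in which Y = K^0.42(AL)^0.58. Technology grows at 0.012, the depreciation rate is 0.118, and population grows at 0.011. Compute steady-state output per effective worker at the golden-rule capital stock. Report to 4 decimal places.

y_gold ≈ 2.2043

The effective depreciation rate is n + g + δ = 0.011 + 0.012 + 0.118 = 0.141.
Setting f'(k) = n+g+δ gives 0.42·k^(0.42−1) = 0.141, hence k_gold = (0.42/0.141)^(1/0.58) ≈ 6.5659.
Output: y_gold = k_gold^0.42 = 6.5659^0.42 ≈ 2.2043.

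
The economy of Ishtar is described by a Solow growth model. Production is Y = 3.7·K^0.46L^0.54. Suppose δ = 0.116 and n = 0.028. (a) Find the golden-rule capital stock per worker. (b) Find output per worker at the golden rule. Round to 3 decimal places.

Capital per worker breaks even when investment replaces (n + δ)·k; here n + δ = 0.144.
Maximizing c = f(k) − (n+δ)·k gives f'(k) = n+δ, i.e. 0.46·3.7·k^(0.46−1) = 0.144, so k_gold = (0.46·3.7/0.144)^(1/0.54) ≈ 96.8927.
y_gold = 3.7·96.8927^0.46 ≈ 30.3316.

(a) k_gold ≈ 96.893; (b) y_gold ≈ 30.332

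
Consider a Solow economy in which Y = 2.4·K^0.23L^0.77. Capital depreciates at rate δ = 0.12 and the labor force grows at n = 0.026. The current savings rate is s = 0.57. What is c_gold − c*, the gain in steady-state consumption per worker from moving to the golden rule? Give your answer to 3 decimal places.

Δc ≈ 0.736

n + δ = 0.026 + 0.12 = 0.146.
Current steady state (s = 0.57): k* = (0.57·2.4/0.146)^(1/0.77) ≈ 18.2806, y* = 2.4·18.2806^0.23 ≈ 4.6824, c* = (1−0.57)·4.6824 ≈ 2.0134.
Setting f'(k) = n+δ gives 0.23·2.4·k^(0.23−1) = 0.146, hence k_gold = (0.23·2.4/0.146)^(1/0.77) ≈ 5.6249.
y_gold = 2.4·5.6249^0.23 ≈ 3.5706, c_gold = y_gold − 0.146·k_gold ≈ 2.7493.
Gain: Δc = 2.7493 − 2.0134 ≈ 0.7359.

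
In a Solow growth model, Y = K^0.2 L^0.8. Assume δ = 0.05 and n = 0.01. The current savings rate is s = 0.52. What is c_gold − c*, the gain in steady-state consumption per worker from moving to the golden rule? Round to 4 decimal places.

Δc ≈ 0.2574

The effective depreciation rate is n + δ = 0.01 + 0.05 = 0.06.
Current steady state (s = 0.52): k* = (0.52/0.06)^(1/0.8) ≈ 14.8701, y* = 14.8701^0.2 ≈ 1.7158, c* = (1−0.52)·1.7158 ≈ 0.8236.
Maximizing c = f(k) − (n+δ)·k gives f'(k) = n+δ, i.e. 0.2·k^(0.2−1) = 0.06, so k_gold = (0.2/0.06)^(1/0.8) ≈ 4.5040.
y_gold = 4.5040^0.2 ≈ 1.3512, c_gold = y_gold − 0.06·k_gold ≈ 1.0810.
Gain: Δc = 1.0810 − 0.8236 ≈ 0.2574.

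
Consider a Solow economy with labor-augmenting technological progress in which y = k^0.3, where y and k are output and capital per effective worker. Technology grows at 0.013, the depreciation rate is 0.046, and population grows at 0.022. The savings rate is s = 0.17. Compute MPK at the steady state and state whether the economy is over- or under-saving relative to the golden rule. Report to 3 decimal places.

Break-even investment rate: n + g + δ = 0.022 + 0.013 + 0.046 = 0.081.
Steady-state k*: s·k^0.3 = 0.081·k gives k* = (0.17/0.081)^(1/0.7) ≈ 2.8837.
MPK = 0.3·2.8837^(-0.7) ≈ 0.1429.
MPK > n+g+δ = 0.081, so the economy is dynamically efficient (under-saving).

under-saving; MPK ≈ 0.143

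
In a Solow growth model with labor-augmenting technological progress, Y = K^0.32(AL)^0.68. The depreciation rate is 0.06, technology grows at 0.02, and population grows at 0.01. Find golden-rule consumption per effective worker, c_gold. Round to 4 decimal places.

Capital per effective worker breaks even when investment replaces (n + g + δ)·k; here n + g + δ = 0.09.
Golden rule sets MPK = n+g+δ: 0.32·k^(0.32−1) = 0.09, so k_gold = (0.32/0.09)^(1/0.68) ≈ 6.4589.
y_gold = 6.4589^0.32 ≈ 1.8166.
c_gold = y_gold − (n+g+δ)·k_gold = 1.8166 − 0.09·6.4589 ≈ 1.2353.

c_gold ≈ 1.2353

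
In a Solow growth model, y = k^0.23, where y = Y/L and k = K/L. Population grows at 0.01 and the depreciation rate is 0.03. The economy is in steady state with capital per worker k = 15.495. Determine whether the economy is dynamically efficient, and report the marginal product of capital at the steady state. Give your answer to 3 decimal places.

dynamically inefficient; MPK ≈ 0.028

n + δ = 0.01 + 0.03 = 0.04.
MPK = 0.23·k^(0.23−1) = 0.23·15.495^(-0.77) ≈ 0.0279.
MPK < 0.04, so the economy is dynamically inefficient (over-saving).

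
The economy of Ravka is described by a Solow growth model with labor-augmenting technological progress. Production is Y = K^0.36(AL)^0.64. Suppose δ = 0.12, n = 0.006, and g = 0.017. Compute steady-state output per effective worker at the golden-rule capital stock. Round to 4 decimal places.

y_gold ≈ 1.6809

Capital per effective worker breaks even when investment replaces (n + g + δ)·k; here n + g + δ = 0.143.
Golden rule sets MPK = n+g+δ: 0.36·k^(0.36−1) = 0.143, so k_gold = (0.36/0.143)^(1/0.64) ≈ 4.2317.
Output: y_gold = k_gold^0.36 = 4.2317^0.36 ≈ 1.6809.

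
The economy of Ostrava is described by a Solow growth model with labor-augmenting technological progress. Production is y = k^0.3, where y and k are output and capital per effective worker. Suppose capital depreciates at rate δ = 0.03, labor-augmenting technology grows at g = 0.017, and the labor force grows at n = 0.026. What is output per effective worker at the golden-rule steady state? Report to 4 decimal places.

Capital per effective worker breaks even when investment replaces (n + g + δ)·k; here n + g + δ = 0.073.
Setting f'(k) = n+g+δ gives 0.3·k^(0.3−1) = 0.073, hence k_gold = (0.3/0.073)^(1/0.7) ≈ 7.5310.
Output: y_gold = k_gold^0.3 = 7.5310^0.3 ≈ 1.8326.

y_gold ≈ 1.8326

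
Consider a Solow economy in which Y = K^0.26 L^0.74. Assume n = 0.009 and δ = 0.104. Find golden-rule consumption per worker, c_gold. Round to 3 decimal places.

c_gold ≈ 0.992

Break-even investment rate: n + δ = 0.009 + 0.104 = 0.113.
Setting f'(k) = n+δ gives 0.26·k^(0.26−1) = 0.113, hence k_gold = (0.26/0.113)^(1/0.74) ≈ 3.0835.
y_gold = 3.0835^0.26 ≈ 1.3401.
c_gold = y_gold − (n+δ)·k_gold = 1.3401 − 0.113·3.0835 ≈ 0.9917.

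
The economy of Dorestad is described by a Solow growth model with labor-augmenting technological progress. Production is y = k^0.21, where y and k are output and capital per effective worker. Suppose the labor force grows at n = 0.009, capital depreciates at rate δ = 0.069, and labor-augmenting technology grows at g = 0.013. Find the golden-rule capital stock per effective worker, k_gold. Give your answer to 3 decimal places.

k_gold ≈ 2.882

n + g + δ = 0.009 + 0.013 + 0.069 = 0.091.
Setting f'(k) = n+g+δ gives 0.21·k^(0.21−1) = 0.091, hence k_gold = (0.21/0.091)^(1/0.79) ≈ 2.8822.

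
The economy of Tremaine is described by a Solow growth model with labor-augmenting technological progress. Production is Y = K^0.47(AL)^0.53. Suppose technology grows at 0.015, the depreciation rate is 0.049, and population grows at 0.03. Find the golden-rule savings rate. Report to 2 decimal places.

Capital per effective worker breaks even when investment replaces (n + g + δ)·k; here n + g + δ = 0.094.
At the golden rule MPK = n+g+δ, and in any Cobb-Douglas steady state s = (n+g+δ)·k/y = MPK·k/y = capital's share 0.47.

s_gold = 0.47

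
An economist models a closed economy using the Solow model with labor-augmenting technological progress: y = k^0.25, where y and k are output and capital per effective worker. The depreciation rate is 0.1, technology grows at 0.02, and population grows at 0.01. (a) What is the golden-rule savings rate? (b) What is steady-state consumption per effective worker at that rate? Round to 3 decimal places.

(a) s_gold = 0.250; (b) c_gold ≈ 0.933

n + g + δ = 0.01 + 0.02 + 0.1 = 0.13.
For Cobb-Douglas, s_gold equals capital's share: s_gold = 0.25.
Maximizing c = f(k) − (n+g+δ)·k gives f'(k) = n+g+δ, i.e. 0.25·k^(0.25−1) = 0.13, so k_gold = (0.25/0.13)^(1/0.75) ≈ 2.3915.
y_gold = 2.3915^0.25 ≈ 1.2436; c_gold = (1−0.25)·y_gold ≈ 0.9327.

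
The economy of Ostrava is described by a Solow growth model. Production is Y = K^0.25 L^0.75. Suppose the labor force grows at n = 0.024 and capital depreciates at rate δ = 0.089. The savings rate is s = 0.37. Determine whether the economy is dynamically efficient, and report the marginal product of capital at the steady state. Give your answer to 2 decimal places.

dynamically inefficient; MPK ≈ 0.08

The effective depreciation rate is n + δ = 0.024 + 0.089 = 0.113.
Steady-state k*: s·k^0.25 = 0.113·k gives k* = (0.37/0.113)^(1/0.75) ≈ 4.8622.
MPK = 0.25·4.8622^(-0.75) ≈ 0.0764.
MPK < n+δ = 0.113, so the economy is dynamically inefficient (over-saving).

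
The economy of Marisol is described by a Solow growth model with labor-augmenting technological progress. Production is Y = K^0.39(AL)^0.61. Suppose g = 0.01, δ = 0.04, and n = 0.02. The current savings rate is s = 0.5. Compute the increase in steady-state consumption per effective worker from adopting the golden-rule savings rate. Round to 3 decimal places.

Δc ≈ 0.072

n + g + δ = 0.02 + 0.01 + 0.04 = 0.07.
Current steady state (s = 0.5): k* = (0.5/0.07)^(1/0.61) ≈ 25.1067, y* = 25.1067^0.39 ≈ 3.5149, c* = (1−0.5)·3.5149 ≈ 1.7575.
Maximizing c = f(k) − (n+g+δ)·k gives f'(k) = n+g+δ, i.e. 0.39·k^(0.39−1) = 0.07, so k_gold = (0.39/0.07)^(1/0.61) ≈ 16.7069.
y_gold = 16.7069^0.39 ≈ 2.9987, c_gold = y_gold − 0.07·k_gold ≈ 1.8292.
Gain: Δc = 1.8292 − 1.7575 ≈ 0.0717.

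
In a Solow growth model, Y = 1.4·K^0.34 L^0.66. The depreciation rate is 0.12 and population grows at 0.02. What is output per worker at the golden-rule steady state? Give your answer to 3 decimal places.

The effective depreciation rate is n + δ = 0.02 + 0.12 = 0.14.
Golden rule sets MPK = n+δ: 0.34·1.4·k^(0.34−1) = 0.14, so k_gold = (0.34·1.4/0.14)^(1/0.66) ≈ 6.3866.
Output: y_gold = 1.4·k_gold^0.34 = 1.4·6.3866^0.34 ≈ 2.6298.

y_gold ≈ 2.630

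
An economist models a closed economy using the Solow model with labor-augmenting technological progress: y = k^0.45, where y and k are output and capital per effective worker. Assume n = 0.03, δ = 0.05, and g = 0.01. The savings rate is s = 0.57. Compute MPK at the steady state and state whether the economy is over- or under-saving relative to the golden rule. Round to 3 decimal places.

n + g + δ = 0.03 + 0.01 + 0.05 = 0.09.
Steady-state k*: s·k^0.45 = 0.09·k gives k* = (0.57/0.09)^(1/0.55) ≈ 28.6757.
MPK = 0.45·28.6757^(-0.55) ≈ 0.0711.
MPK < n+g+δ = 0.09, so the economy is dynamically inefficient (over-saving).

over-saving; MPK ≈ 0.071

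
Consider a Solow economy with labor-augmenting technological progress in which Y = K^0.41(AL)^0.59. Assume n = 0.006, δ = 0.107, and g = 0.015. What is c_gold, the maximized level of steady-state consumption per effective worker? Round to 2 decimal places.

n + g + δ = 0.006 + 0.015 + 0.107 = 0.128.
Maximizing c = f(k) − (n+g+δ)·k gives f'(k) = n+g+δ, i.e. 0.41·k^(0.41−1) = 0.128, so k_gold = (0.41/0.128)^(1/0.59) ≈ 7.1929.
y_gold = 7.1929^0.41 ≈ 2.2456.
c_gold = y_gold − (n+g+δ)·k_gold = 2.2456 − 0.128·7.1929 ≈ 1.3249.

c_gold ≈ 1.32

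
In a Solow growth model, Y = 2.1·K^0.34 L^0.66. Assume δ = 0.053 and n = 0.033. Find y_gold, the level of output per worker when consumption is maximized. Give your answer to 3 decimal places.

y_gold ≈ 6.248

Break-even investment rate: n + δ = 0.033 + 0.053 = 0.086.
Setting f'(k) = n+δ gives 0.34·2.1·k^(0.34−1) = 0.086, hence k_gold = (0.34·2.1/0.086)^(1/0.66) ≈ 24.7017.
Output: y_gold = 2.1·k_gold^0.34 = 2.1·24.7017^0.34 ≈ 6.2481.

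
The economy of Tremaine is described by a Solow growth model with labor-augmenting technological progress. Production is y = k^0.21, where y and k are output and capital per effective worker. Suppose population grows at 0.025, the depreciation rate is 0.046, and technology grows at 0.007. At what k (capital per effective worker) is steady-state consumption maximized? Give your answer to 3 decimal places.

Break-even investment rate: n + g + δ = 0.025 + 0.007 + 0.046 = 0.078.
Maximizing c = f(k) − (n+g+δ)·k gives f'(k) = n+g+δ, i.e. 0.21·k^(0.21−1) = 0.078, so k_gold = (0.21/0.078)^(1/0.79) ≈ 3.5032.

k_gold ≈ 3.503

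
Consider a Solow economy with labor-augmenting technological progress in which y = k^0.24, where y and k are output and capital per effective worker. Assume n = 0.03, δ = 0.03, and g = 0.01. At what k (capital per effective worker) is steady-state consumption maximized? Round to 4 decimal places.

The effective depreciation rate is n + g + δ = 0.03 + 0.01 + 0.03 = 0.07.
Maximizing c = f(k) − (n+g+δ)·k gives f'(k) = n+g+δ, i.e. 0.24·k^(0.24−1) = 0.07, so k_gold = (0.24/0.07)^(1/0.76) ≈ 5.0594.

k_gold ≈ 5.0594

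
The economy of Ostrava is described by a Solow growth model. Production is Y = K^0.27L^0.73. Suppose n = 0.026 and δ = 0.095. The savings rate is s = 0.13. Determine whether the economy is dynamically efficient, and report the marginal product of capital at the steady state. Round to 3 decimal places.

dynamically efficient; MPK ≈ 0.251

n + δ = 0.026 + 0.095 = 0.121.
Steady-state k*: s·k^0.27 = 0.121·k gives k* = (0.13/0.121)^(1/0.73) ≈ 1.1033.
MPK = 0.27·1.1033^(-0.73) ≈ 0.2513.
MPK > n+δ = 0.121, so the economy is dynamically efficient (under-saving).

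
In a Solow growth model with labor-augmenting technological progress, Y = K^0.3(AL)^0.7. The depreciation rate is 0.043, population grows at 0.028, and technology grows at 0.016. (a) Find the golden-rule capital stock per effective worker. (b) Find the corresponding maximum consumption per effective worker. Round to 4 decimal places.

The effective depreciation rate is n + g + δ = 0.028 + 0.016 + 0.043 = 0.087.
Maximizing c = f(k) − (n+g+δ)·k gives f'(k) = n+g+δ, i.e. 0.3·k^(0.3−1) = 0.087, so k_gold = (0.3/0.087)^(1/0.7) ≈ 5.8614.
y_gold = 5.8614^0.3 ≈ 1.6998; c_gold = y_gold − 0.087·k_gold ≈ 1.1899.

(a) k_gold ≈ 5.8614; (b) c_gold ≈ 1.1899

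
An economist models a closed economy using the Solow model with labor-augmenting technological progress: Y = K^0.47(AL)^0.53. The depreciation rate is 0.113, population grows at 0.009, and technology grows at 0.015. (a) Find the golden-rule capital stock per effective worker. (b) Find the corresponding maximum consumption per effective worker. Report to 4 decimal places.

(a) k_gold ≈ 10.2364; (b) c_gold ≈ 1.5814

The effective depreciation rate is n + g + δ = 0.009 + 0.015 + 0.113 = 0.137.
Setting f'(k) = n+g+δ gives 0.47·k^(0.47−1) = 0.137, hence k_gold = (0.47/0.137)^(1/0.53) ≈ 10.2364.
y_gold = 10.2364^0.47 ≈ 2.9838; c_gold = y_gold − 0.137·k_gold ≈ 1.5814.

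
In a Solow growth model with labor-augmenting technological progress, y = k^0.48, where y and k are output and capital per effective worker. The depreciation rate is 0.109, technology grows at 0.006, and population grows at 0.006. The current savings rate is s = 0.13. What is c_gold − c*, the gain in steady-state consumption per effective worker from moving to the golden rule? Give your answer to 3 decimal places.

Δc ≈ 0.926

Break-even investment rate: n + g + δ = 0.006 + 0.006 + 0.109 = 0.121.
Current steady state (s = 0.13): k* = (0.13/0.121)^(1/0.52) ≈ 1.1479, y* = 1.1479^0.48 ≈ 1.0685, c* = (1−0.13)·1.0685 ≈ 0.9296.
At the golden rule the marginal product of capital equals n+g+δ: 0.48·k^(0.48−1) = 0.121. Solving, k_gold = (0.48/0.121)^(1/0.52) ≈ 14.1539.
y_gold = 14.1539^0.48 ≈ 3.5680, c_gold = y_gold − 0.121·k_gold ≈ 1.8553.
Gain: Δc = 1.8553 − 0.9296 ≈ 0.9258.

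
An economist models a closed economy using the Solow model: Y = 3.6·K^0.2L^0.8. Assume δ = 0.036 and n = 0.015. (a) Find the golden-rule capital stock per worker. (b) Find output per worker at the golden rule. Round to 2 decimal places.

(a) k_gold ≈ 27.37; (b) y_gold ≈ 6.98

Capital per worker breaks even when investment replaces (n + δ)·k; here n + δ = 0.051.
Golden rule sets MPK = n+δ: 0.2·3.6·k^(0.2−1) = 0.051, so k_gold = (0.2·3.6/0.051)^(1/0.8) ≈ 27.3655.
y_gold = 3.6·27.3655^0.2 ≈ 6.9782.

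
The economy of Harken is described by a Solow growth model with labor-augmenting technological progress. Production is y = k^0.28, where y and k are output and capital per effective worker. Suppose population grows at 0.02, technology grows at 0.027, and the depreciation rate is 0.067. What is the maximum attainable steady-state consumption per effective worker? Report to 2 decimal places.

The effective depreciation rate is n + g + δ = 0.02 + 0.027 + 0.067 = 0.114.
At the golden rule the marginal product of capital equals n+g+δ: 0.28·k^(0.28−1) = 0.114. Solving, k_gold = (0.28/0.114)^(1/0.72) ≈ 3.4835.
y_gold = 3.4835^0.28 ≈ 1.4183.
c_gold = y_gold − (n+g+δ)·k_gold = 1.4183 − 0.114·3.4835 ≈ 1.0212.

c_gold ≈ 1.02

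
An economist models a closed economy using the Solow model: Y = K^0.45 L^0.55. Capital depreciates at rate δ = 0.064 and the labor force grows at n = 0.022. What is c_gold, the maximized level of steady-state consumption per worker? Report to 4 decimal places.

n + δ = 0.022 + 0.064 = 0.086.
Setting f'(k) = n+δ gives 0.45·k^(0.45−1) = 0.086, hence k_gold = (0.45/0.086)^(1/0.55) ≈ 20.2653.
y_gold = 20.2653^0.45 ≈ 3.8729.
c_gold = y_gold − (n+δ)·k_gold = 3.8729 − 0.086·20.2653 ≈ 2.1301.

c_gold ≈ 2.1301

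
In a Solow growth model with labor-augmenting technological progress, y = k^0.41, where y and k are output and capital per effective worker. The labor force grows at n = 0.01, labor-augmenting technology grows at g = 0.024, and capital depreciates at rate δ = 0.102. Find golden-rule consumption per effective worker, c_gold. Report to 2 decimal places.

c_gold ≈ 1.27

The effective depreciation rate is n + g + δ = 0.01 + 0.024 + 0.102 = 0.136.
Setting f'(k) = n+g+δ gives 0.41·k^(0.41−1) = 0.136, hence k_gold = (0.41/0.136)^(1/0.59) ≈ 6.4905.
y_gold = 6.4905^0.41 ≈ 2.1530.
c_gold = y_gold − (n+g+δ)·k_gold = 2.1530 − 0.136·6.4905 ≈ 1.2702.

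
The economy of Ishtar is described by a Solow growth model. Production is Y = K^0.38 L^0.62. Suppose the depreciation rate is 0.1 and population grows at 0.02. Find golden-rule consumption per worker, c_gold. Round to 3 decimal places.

Break-even investment rate: n + δ = 0.02 + 0.1 = 0.12.
Maximizing c = f(k) − (n+δ)·k gives f'(k) = n+δ, i.e. 0.38·k^(0.38−1) = 0.12, so k_gold = (0.38/0.12)^(1/0.62) ≈ 6.4183.
y_gold = 6.4183^0.38 ≈ 2.0268.
c_gold = y_gold − (n+δ)·k_gold = 2.0268 − 0.12·6.4183 ≈ 1.2566.

c_gold ≈ 1.257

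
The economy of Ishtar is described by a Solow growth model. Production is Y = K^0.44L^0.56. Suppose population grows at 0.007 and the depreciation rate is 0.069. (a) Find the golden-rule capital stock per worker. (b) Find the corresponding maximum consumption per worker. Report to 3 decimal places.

(a) k_gold ≈ 23.007; (b) c_gold ≈ 2.225

The effective depreciation rate is n + δ = 0.007 + 0.069 = 0.076.
Maximizing c = f(k) − (n+δ)·k gives f'(k) = n+δ, i.e. 0.44·k^(0.44−1) = 0.076, so k_gold = (0.44/0.076)^(1/0.56) ≈ 23.0068.
y_gold = 23.0068^0.44 ≈ 3.9739; c_gold = y_gold − 0.076·k_gold ≈ 2.2254.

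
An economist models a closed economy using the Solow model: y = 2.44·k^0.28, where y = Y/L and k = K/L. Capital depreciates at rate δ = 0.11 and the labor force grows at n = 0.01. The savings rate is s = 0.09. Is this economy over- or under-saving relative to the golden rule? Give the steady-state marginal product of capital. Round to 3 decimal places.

Break-even investment rate: n + δ = 0.01 + 0.11 = 0.12.
Steady-state k*: s·A·k^0.28 = 0.12·k gives k* = (0.09·2.44/0.12)^(1/0.72) ≈ 2.3148.
MPK = 0.28·2.44·2.3148^(-0.72) ≈ 0.3733.
MPK > n+δ = 0.12, so the economy is dynamically efficient (under-saving).

under-saving; MPK ≈ 0.373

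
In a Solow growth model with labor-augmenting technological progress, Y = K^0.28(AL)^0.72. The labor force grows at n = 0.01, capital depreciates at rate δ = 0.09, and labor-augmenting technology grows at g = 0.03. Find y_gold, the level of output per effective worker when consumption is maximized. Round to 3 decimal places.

n + g + δ = 0.01 + 0.03 + 0.09 = 0.13.
Maximizing c = f(k) − (n+g+δ)·k gives f'(k) = n+g+δ, i.e. 0.28·k^(0.28−1) = 0.13, so k_gold = (0.28/0.13)^(1/0.72) ≈ 2.9027.
Output: y_gold = k_gold^0.28 = 2.9027^0.28 ≈ 1.3477.

y_gold ≈ 1.348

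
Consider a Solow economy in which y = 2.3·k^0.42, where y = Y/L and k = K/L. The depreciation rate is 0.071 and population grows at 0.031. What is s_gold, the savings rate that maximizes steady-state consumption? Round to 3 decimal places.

Break-even investment rate: n + δ = 0.031 + 0.071 = 0.102.
At the golden rule MPK = n+δ, and in any Cobb-Douglas steady state s = (n+δ)·k/y = MPK·k/y = capital's share 0.42.

s_gold = 0.420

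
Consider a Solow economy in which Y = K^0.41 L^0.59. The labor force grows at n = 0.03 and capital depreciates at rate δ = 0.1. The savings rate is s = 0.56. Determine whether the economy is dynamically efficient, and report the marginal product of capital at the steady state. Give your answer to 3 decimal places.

dynamically inefficient; MPK ≈ 0.095

Break-even investment rate: n + δ = 0.03 + 0.1 = 0.13.
Steady-state k*: s·k^0.41 = 0.13·k gives k* = (0.56/0.13)^(1/0.59) ≈ 11.8848.
MPK = 0.41·11.8848^(-0.59) ≈ 0.0952.
MPK < n+δ = 0.13, so the economy is dynamically inefficient (over-saving).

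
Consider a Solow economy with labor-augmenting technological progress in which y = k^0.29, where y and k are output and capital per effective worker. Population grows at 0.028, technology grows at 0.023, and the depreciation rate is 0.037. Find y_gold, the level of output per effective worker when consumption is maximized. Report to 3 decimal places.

y_gold ≈ 1.628

The effective depreciation rate is n + g + δ = 0.028 + 0.023 + 0.037 = 0.088.
Setting f'(k) = n+g+δ gives 0.29·k^(0.29−1) = 0.088, hence k_gold = (0.29/0.088)^(1/0.71) ≈ 5.3636.
Output: y_gold = k_gold^0.29 = 5.3636^0.29 ≈ 1.6276.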